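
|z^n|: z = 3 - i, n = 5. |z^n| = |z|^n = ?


|z| = sqrt(9+1) = sqrt(10) = 3.1623
|z^5| = |z|^5 = (sqrt(10))^5 = 10^2 * sqrt(10) = 100*sqrt(10)

|z^5| = 100*sqrt(10) ≈ 316.2278


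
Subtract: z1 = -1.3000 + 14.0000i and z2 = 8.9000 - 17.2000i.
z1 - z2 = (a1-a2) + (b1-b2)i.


Real: -1.3 - 8.9 = -10.2
Imag: 14 + 17.2 = 31.2

-10.2000 + 31.2000i


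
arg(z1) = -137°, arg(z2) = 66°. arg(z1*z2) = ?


arg(z1*z2) = -137° + 66° = -71°
Normalized to (-180°, 180°]: -71°

-71°


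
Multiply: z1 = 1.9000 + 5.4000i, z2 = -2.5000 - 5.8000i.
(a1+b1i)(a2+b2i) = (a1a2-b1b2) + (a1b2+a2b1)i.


Real = 1.9*(-2.5) - 5.4*(-5.8) = -4.75 - (-31.32) = 26.57
Imag = 1.9*(-5.8) - (2.5)*5.4 = -11.02 - (13.5) = -24.52

26.5700 - 24.5200i


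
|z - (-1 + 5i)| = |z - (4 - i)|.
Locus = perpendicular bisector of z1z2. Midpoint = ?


Equal distances means the locus is the perpendicular bisector of z1 and z2.
Midpoint = ((-1+4)/2, (5+(-1))/2) = (1.5000, 2.0000)

Perpendicular bisector through (1.5000, 2.0000)


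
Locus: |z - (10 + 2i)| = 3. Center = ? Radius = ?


|z - z0| = r is a circle with center z0 and radius r.
Center = (10, 2), radius = 3

Circle with center (10, 2) and radius 3


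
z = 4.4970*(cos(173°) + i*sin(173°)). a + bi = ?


a = 4.4970*cos(173°) = 4.4970*(-0.99255) = -4.4635
b = 4.4970*sin(173°) = 4.4970*0.12187 = 0.5480

-4.4635 + 0.5480i


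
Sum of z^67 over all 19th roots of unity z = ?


The roots are w_k = w^k with w = e^(2*pi*i/19), and (w^k)^67 = (w^67)^k.
So S = 1 + u + u^2 + ... + u^(18) with u = w^67.
67 = 3*19 + 10, so 67 is not a multiple of 19: u = (w^19)^3 * w^10 = w^10 ≠ 1 (w is a primitive 19th root), while u^19 = (w^19)^67 = 1.
Geometric series: S = (1 - u^19)/(1 - u) = (1 - 1)/(1 - u) = 0

S = 0


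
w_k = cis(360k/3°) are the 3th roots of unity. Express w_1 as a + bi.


Angle = 360*1/3 = 120°
a = cos(120°) = -0.5000
b = sin(120°) = 0.8660

-0.5000 + 0.8660i


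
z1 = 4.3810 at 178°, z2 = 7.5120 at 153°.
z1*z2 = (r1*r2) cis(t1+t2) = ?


r = 4.3810 * 7.5120 = 32.9101
theta = 178° + 153° = 331° = 331° (mod 360)

32.9101 cis(331°)


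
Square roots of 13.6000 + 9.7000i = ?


|z| = sqrt(184.96+94.09) = 16.7048
sqrt((|z|+a)/2) = sqrt((16.7048+13.6)/2) = sqrt(15.1524) = 3.8926
sqrt((|z|-a)/2) = sqrt((16.7048-13.6)/2) = sqrt(1.5524) = 1.2460

±(3.8926 + 1.2460i) i.e. 3.8926 + 1.2460i and -3.8926 - 1.2460i


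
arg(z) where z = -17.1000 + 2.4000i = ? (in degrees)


Re = -17.1, Im = 2.4
arg = atan2(2.4, -17.1) = 172.0107 degrees

arg(z) = 172.0107 degrees


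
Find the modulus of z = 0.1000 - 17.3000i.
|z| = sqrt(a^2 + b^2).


|z| = sqrt(0.1^2 + (-17.3)^2) = sqrt(0.01 + 299.29) = sqrt(299.3) = 17.3003

|z| = 17.3003


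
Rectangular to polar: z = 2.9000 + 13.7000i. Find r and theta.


r = sqrt(8.41+187.69) = sqrt(196.1) = 14.0036
theta = atan2(13.7, 2.9) = 78.0481 degrees

r = 14.0036, theta = 78.0481 degrees


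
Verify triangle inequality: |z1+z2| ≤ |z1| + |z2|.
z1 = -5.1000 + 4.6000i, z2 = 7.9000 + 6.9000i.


|z1| = sqrt((-5.1)^2 + 4.6^2) = sqrt(47.17) = 6.8680
|z2| = sqrt(7.9^2 + 6.9^2) = sqrt(110.02) = 10.4890
z1+z2 = 2.8000 + 11.5000i
|z1+z2| = sqrt(140.09) = 11.8360
|z1|+|z2| = 6.8680 + 10.4890 = 17.3570

|z1+z2| = 11.8360 ≤ |z1|+|z2| = 17.3570 (verified)


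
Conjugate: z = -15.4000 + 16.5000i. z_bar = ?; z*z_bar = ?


z_bar = -15.4000 - 16.5000i
z*z_bar = (-15.4)^2 + 16.5^2 = 237.16 + 272.25 = 509.41

z_bar = -15.4000 - 16.5000i, z*z_bar = 509.41


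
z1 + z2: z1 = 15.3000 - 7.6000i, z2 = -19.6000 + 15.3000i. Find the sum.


Real: 15.3 - 19.6 = -4.3
Imag: -7.6 + 15.3 = 7.7

-4.3000 + 7.7000i


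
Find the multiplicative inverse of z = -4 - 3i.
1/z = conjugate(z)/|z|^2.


|z|^2 = 16+9 = 25
1/z = (-4 + 3i)/25

1/z = -0.1600 + 0.1200i


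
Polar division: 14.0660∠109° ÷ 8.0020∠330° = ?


r = 14.0660 / 8.0020 = 1.7578
theta = 109° - 330° = -221° = 139° (mod 360)

1.7578 cis(139°)


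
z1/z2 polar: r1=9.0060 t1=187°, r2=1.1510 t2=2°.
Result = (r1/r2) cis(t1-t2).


r = 9.0060 / 1.1510 = 7.8245
theta = 187° - 2° = 185° = 185° (mod 360)

7.8245 cis(185°)


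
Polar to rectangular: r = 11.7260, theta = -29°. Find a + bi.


a = 11.7260*cos(-29°) = 11.7260*0.87462 = 10.2558
b = 11.7260*sin(-29°) = 11.7260*(-0.48481) = -5.6849

10.2558 - 5.6849i


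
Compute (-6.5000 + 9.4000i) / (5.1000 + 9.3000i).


Conjugate of z2 = 5.1000 - 9.3000i
Numerator: (-6.5000 + 9.4000i)(5.1000 - 9.3000i) = 54.2700 + 108.3900i
Denominator: 5.1^2 + 9.3^2 = 112.5
Result = (54.2700 + 108.3900i)/112.5

0.4824 + 0.9635i


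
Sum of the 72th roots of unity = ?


The sum of all 72th roots of unity is 0.
Geometric series: (1 - w^72)/(1 - w) = (1-1)/(1-w) = 0 since w^72 = 1, w ≠ 1.
Alternatively: coefficient of z^71 in z^72 - 1 is 0.

0


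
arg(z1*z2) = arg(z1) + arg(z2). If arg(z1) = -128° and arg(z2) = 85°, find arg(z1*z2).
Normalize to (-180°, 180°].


arg(z1*z2) = -128° + 85° = -43°
Normalized to (-180°, 180°]: -43°

-43°


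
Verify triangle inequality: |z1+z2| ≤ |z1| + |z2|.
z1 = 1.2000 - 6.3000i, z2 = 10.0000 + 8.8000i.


|z1| = sqrt(1.2^2 + (-6.3)^2) = sqrt(41.13) = 6.4133
|z2| = sqrt(10^2 + 8.8^2) = sqrt(177.44) = 13.3207
z1+z2 = 11.2000 + 2.5000i
|z1+z2| = sqrt(131.69) = 11.4756
|z1|+|z2| = 6.4133 + 13.3207 = 19.7340

|z1+z2| = 11.4756 ≤ |z1|+|z2| = 19.7340 (verified)


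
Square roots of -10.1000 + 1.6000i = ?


|z| = sqrt(102.01+2.56) = 10.2259
sqrt((|z|+a)/2) = sqrt((10.2259+(-10.1))/2) = sqrt(0.0630) = 0.2509
sqrt((|z|-a)/2) = sqrt((10.2259-(-10.1))/2) = sqrt(10.1630) = 3.1879

±(0.2509 + 3.1879i) i.e. 0.2509 + 3.1879i and -0.2509 - 3.1879i


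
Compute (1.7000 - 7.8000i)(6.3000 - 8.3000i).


Real = 1.7*6.3 - (-7.8)*(-8.3) = 10.71 - 64.74 = -54.03
Imag = 1.7*(-8.3) + 6.3*(-7.8) = -14.11 - (49.14) = -63.25

-54.0300 - 63.2500i


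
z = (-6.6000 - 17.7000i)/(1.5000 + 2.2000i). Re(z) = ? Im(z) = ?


Multiply by conjugate: (-6.6000 - 17.7000i)(1.5000 - 2.2000i) / (1.5^2 + 2.2^2)
Numerator real = -6.6*1.5 - (17.7)*2.2 = -48.84
Numerator imag = -17.7*1.5 - (-6.6)*2.2 = -12.03
Denominator = 7.09
Re(z) = -48.84/7.09 = -6.8886
Im(z) = -12.03/7.09 = -1.6968

Re(z) = -6.8886, Im(z) = -1.6968


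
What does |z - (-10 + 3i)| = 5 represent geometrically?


|z - z0| = r is a circle with center z0 and radius r.
Center = (-10, 3), radius = 5

Circle with center (-10, 3) and radius 5


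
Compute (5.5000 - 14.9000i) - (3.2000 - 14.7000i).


Real: 5.5 - 3.2 = 2.3
Imag: -14.9 + 14.7 = -0.2

2.3000 - 0.2000i


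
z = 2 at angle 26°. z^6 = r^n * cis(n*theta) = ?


r^6 = 2^6 = 64
n*theta = 6*26° = 156° = 156° (mod 360)
a = 64*cos(156°) = -58.4669
b = 64*sin(156°) = 26.0311

64 cis(156°) = -58.4669 + 26.0311i


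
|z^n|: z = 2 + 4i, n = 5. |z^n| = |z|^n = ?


|z| = sqrt(4+16) = sqrt(20) = 4.4721
|z^5| = |z|^5 = (sqrt(20))^5 = 20^2 * sqrt(20) = 400*sqrt(20)

|z^5| = 400*sqrt(20) ≈ 1788.8544


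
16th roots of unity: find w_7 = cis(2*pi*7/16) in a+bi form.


Angle = 360*7/16 = 157.5°
a = cos(157.5°) = -0.9239
b = sin(157.5°) = 0.3827

-0.9239 + 0.3827i


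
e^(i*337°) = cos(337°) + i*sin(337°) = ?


cos(337°) = 0.9205
sin(337°) = -0.3907

e^(i*337°) = 0.9205 - 0.3907i


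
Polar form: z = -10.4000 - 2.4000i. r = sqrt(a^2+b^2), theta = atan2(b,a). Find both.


r = sqrt(108.16+5.76) = sqrt(113.92) = 10.6733
theta = atan2(-2.4, -10.4) = -167.0054 degrees

r = 10.6733, theta = -167.0054 degrees


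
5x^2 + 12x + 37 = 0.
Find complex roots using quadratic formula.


disc = 12^2 - 4*5*37 = 144 - 740 = -596
sqrt(|disc|) = sqrt(596) = 24.4131
Real part = -12/(2*5) = -1.2000
Imag part = 24.4131/(2*5) = 2.4413

-1.2000 ± 2.4413i


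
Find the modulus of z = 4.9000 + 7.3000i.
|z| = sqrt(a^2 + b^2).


|z| = sqrt(4.9^2 + 7.3^2) = sqrt(24.01 + 53.29) = sqrt(77.3) = 8.7920

|z| = 8.7920


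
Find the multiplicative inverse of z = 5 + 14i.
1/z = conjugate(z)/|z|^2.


|z|^2 = 25+196 = 221
1/z = (5 - 14i)/221

1/z = 0.0226 - 0.0633i


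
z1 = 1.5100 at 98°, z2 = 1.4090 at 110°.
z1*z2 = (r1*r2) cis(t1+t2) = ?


r = 1.5100 * 1.4090 = 2.1276
theta = 98° + 110° = 208° = 208° (mod 360)

2.1276 cis(208°)


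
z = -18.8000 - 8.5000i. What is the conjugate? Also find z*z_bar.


z_bar = -18.8000 + 8.5000i
z*z_bar = (-18.8)^2 + (-8.5)^2 = 353.44 + 72.25 = 425.69

z_bar = -18.8000 + 8.5000i, z*z_bar = 425.69


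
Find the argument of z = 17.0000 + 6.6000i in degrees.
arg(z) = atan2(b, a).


Re = 17, Im = 6.6
arg = atan2(6.6, 17) = 21.2180 degrees

arg(z) = 21.2180 degrees


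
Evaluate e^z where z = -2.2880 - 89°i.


e^-2.2880 = 0.1015
cos(-89°) = 0.0175
sin(-89°) = -0.9998
Real = 0.1015*0.0175 = 0.0018
Imag = 0.1015*(-0.9998) = -0.1015

0.0018 - 0.1015i


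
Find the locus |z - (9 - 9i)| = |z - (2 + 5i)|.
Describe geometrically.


Equal distances means the locus is the perpendicular bisector of z1 and z2.
Midpoint = ((9+2)/2, (-9+5)/2) = (5.5000, -2.0000)

Perpendicular bisector through (5.5000, -2.0000)


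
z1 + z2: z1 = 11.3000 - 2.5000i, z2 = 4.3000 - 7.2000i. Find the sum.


Real: 11.3 + 4.3 = 15.6
Imag: -2.5 - 7.2 = -9.7

15.6000 - 9.7000i


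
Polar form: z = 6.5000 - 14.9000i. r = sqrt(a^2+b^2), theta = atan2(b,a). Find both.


r = sqrt(42.25+222.01) = sqrt(264.26) = 16.2561
theta = atan2(-14.9, 6.5) = -66.4312 degrees

r = 16.2561, theta = -66.4312 degrees


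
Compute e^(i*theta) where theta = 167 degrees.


cos(167°) = -0.9744
sin(167°) = 0.2250

e^(i*167°) = -0.9744 + 0.2250i


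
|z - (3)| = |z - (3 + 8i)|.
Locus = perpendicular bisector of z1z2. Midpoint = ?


Equal distances means the locus is the perpendicular bisector of z1 and z2.
Midpoint = ((3+3)/2, (0+8)/2) = (3.0000, 4.0000)

Perpendicular bisector through (3.0000, 4.0000)


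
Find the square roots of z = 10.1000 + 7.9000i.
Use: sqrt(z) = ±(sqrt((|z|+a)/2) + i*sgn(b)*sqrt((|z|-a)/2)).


|z| = sqrt(102.01+62.41) = 12.8226
sqrt((|z|+a)/2) = sqrt((12.8226+10.1)/2) = sqrt(11.4613) = 3.3855
sqrt((|z|-a)/2) = sqrt((12.8226-10.1)/2) = sqrt(1.3613) = 1.1668

±(3.3855 + 1.1668i) i.e. 3.3855 + 1.1668i and -3.3855 - 1.1668i


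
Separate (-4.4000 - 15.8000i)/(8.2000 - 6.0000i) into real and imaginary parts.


Multiply by conjugate: (-4.4000 - 15.8000i)(8.2000 + 6.0000i) / (8.2^2 + (-6)^2)
Numerator real = -4.4*8.2 - (15.8)*(-6) = 58.72
Numerator imag = -15.8*8.2 - (-4.4)*(-6) = -155.96
Denominator = 103.24
Re(z) = 58.72/103.24 = 0.5688
Im(z) = -155.96/103.24 = -1.5107

Re(z) = 0.5688, Im(z) = -1.5107


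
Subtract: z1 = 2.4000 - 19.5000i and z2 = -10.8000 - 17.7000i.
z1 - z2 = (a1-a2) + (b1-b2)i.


Real: 2.4 + 10.8 = 13.2
Imag: -19.5 + 17.7 = -1.8

13.2000 - 1.8000i


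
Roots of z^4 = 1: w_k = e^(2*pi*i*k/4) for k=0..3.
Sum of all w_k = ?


The sum of all 4th roots of unity is 0.
Geometric series: (1 - w^4)/(1 - w) = (1-1)/(1-w) = 0 since w^4 = 1, w ≠ 1.
Alternatively: coefficient of z^3 in z^4 - 1 is 0.

0


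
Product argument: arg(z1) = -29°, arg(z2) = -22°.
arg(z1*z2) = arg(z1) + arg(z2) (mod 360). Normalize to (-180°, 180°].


arg(z1*z2) = -29° - 22° = -51°
Normalized to (-180°, 180°]: -51°

-51°


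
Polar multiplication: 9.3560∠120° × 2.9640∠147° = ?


r = 9.3560 * 2.9640 = 27.7312
theta = 120° + 147° = 267° = 267° (mod 360)

27.7312 cis(267°)


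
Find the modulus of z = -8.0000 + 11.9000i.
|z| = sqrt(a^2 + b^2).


|z| = sqrt((-8)^2 + 11.9^2) = sqrt(64 + 141.61) = sqrt(205.61) = 14.3391

|z| = 14.3391


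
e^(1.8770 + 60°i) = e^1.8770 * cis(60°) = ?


e^1.8770 = 6.53387
cos(60°) = 0.5
sin(60°) = 0.86603
Real = 6.53387*0.5 = 3.2669
Imag = 6.53387*0.86603 = 5.6585

3.2669 + 5.6585i


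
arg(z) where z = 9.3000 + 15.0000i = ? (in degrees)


Re = 9.3, Im = 15
arg = atan2(15, 9.3) = 58.2011 degrees

arg(z) = 58.2011 degrees


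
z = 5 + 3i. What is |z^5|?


|z| = sqrt(25+9) = sqrt(34) = 5.8310
|z^5| = |z|^5 = (sqrt(34))^5 = 34^2 * sqrt(34) = 1156*sqrt(34)

|z^5| = 1156*sqrt(34) ≈ 6740.5804


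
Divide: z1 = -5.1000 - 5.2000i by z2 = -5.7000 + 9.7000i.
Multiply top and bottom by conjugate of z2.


Conjugate of z2 = -5.7000 - 9.7000i
Numerator: (-5.1000 - 5.2000i)(-5.7000 - 9.7000i) = -21.3700 + 79.1100i
Denominator: (-5.7)^2 + 9.7^2 = 126.58
Result = (-21.3700 + 79.1100i)/126.58

-0.1688 + 0.6250i


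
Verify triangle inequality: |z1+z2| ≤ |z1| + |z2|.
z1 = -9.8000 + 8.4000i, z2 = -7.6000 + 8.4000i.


|z1| = sqrt((-9.8)^2 + 8.4^2) = sqrt(166.6) = 12.9074
|z2| = sqrt((-7.6)^2 + 8.4^2) = sqrt(128.32) = 11.3278
z1+z2 = -17.4000 + 16.8000i
|z1+z2| = sqrt(585) = 24.1868
|z1|+|z2| = 12.9074 + 11.3278 = 24.2352

|z1+z2| = 24.1868 ≤ |z1|+|z2| = 24.2352 (verified)


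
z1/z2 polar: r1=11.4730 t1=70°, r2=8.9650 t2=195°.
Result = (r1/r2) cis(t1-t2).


r = 11.4730 / 8.9650 = 1.2798
theta = 70° - 195° = -125° = 235° (mod 360)

1.2798 cis(235°)


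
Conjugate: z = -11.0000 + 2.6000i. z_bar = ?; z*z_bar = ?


z_bar = -11.0000 - 2.6000i
z*z_bar = (-11)^2 + 2.6^2 = 121 + 6.76 = 127.76

z_bar = -11.0000 - 2.6000i, z*z_bar = 127.76


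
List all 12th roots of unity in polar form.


The 12th roots of unity are cis(360k/12°) for k=0..11
Angle step = 360/12 = 30°
Primitive root: cis(30°)
Primitive root = 0.8660 + 0.5000i

12 roots at angles: 0°, 30°, 60°, 90°, 120°, 150°, 180°, 210°, 240°, 270°, 300°, 330°


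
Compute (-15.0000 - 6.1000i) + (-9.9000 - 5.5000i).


Real: -15 - 9.9 = -24.9
Imag: -6.1 - 5.5 = -11.6

-24.9000 - 11.6000i


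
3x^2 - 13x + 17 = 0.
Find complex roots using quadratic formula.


disc = (-13)^2 - 4*3*17 = 169 - 204 = -35
sqrt(|disc|) = sqrt(35) = 5.9161
Real part = 13/(2*3) = 2.1667
Imag part = 5.9161/(2*3) = 0.9860

2.1667 ± 0.9860i


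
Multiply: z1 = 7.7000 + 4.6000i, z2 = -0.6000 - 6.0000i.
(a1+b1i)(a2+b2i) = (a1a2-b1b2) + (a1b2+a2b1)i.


Real = 7.7*(-0.6) - 4.6*(-6) = -4.62 - (-27.6) = 22.98
Imag = 7.7*(-6) - (0.6)*4.6 = -46.2 - (2.76) = -48.96

22.9800 - 48.9600i


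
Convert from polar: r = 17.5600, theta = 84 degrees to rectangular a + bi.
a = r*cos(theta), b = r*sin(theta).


a = 17.5600*cos(84°) = 17.5600*0.10453 = 1.8355
b = 17.5600*sin(84°) = 17.5600*0.99452 = 17.4638

1.8355 + 17.4638i


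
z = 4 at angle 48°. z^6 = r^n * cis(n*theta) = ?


r^6 = 4^6 = 4096
n*theta = 6*48° = 288° = 288° (mod 360)
a = 4096*cos(288°) = 1265.7336
b = 4096*sin(288°) = -3895.5275

4096 cis(288°) = 1265.7336 - 3895.5275i


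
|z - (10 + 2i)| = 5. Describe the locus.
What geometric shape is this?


|z - z0| = r is a circle with center z0 and radius r.
Center = (10, 2), radius = 5

Circle with center (10, 2) and radius 5


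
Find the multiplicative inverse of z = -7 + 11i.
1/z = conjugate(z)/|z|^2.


|z|^2 = 49+121 = 170
1/z = (-7 - 11i)/170

1/z = -0.0412 - 0.0647i


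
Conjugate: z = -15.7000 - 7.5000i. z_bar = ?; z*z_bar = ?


z_bar = -15.7000 + 7.5000i
z*z_bar = (-15.7)^2 + (-7.5)^2 = 246.49 + 56.25 = 302.74

z_bar = -15.7000 + 7.5000i, z*z_bar = 302.74


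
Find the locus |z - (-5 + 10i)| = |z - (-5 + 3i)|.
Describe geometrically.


Equal distances means the locus is the perpendicular bisector of z1 and z2.
Midpoint = ((-5+(-5))/2, (10+3)/2) = (-5.0000, 6.5000)

Perpendicular bisector through (-5.0000, 6.5000)


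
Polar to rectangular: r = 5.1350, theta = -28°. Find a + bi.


a = 5.1350*cos(-28°) = 5.1350*0.88295 = 4.5339
b = 5.1350*sin(-28°) = 5.1350*(-0.46947) = -2.4107

4.5339 - 2.4107i


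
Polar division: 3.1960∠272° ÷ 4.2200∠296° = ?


r = 3.1960 / 4.2200 = 0.7573
theta = 272° - 296° = -24° = 336° (mod 360)

0.7573 cis(336°)


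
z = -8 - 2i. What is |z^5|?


|z| = sqrt(64+4) = sqrt(68) = 8.2462
|z^5| = |z|^5 = (sqrt(68))^5 = 68^2 * sqrt(68) = 4624*sqrt(68)

|z^5| = 4624*sqrt(68) ≈ 38130.4808


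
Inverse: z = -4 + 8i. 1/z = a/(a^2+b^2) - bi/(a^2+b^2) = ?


|z|^2 = 16+64 = 80
1/z = (-4 - 8i)/80

1/z = -0.0500 - 0.1000i


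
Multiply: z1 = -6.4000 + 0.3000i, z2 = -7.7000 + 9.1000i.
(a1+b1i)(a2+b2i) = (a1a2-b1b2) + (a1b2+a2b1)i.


Real = -6.4*(-7.7) - 0.3*9.1 = 49.28 - 2.73 = 46.55
Imag = -6.4*9.1 - (7.7)*0.3 = -58.24 - (2.31) = -60.55

46.5500 - 60.5500i


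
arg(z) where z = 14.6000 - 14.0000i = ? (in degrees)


Re = 14.6, Im = -14
arg = atan2(-14, 14.6) = -43.7982 degrees

arg(z) = -43.7982 degrees


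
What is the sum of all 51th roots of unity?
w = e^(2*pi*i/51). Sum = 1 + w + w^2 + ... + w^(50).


The sum of all 51th roots of unity is 0.
Geometric series: (1 - w^51)/(1 - w) = (1-1)/(1-w) = 0 since w^51 = 1, w ≠ 1.
Alternatively: coefficient of z^50 in z^51 - 1 is 0.

0


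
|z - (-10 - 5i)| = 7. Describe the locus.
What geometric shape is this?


|z - z0| = r is a circle with center z0 and radius r.
Center = (-10, -5), radius = 7

Circle with center (-10, -5) and radius 7


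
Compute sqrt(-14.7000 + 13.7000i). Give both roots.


|z| = sqrt(216.09+187.69) = 20.0943
sqrt((|z|+a)/2) = sqrt((20.0943+(-14.7))/2) = sqrt(2.6971) = 1.6423
sqrt((|z|-a)/2) = sqrt((20.0943-(-14.7))/2) = sqrt(17.3971) = 4.1710

±(1.6423 + 4.1710i) i.e. 1.6423 + 4.1710i and -1.6423 - 4.1710i


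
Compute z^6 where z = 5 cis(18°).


r^6 = 5^6 = 15625
n*theta = 6*18° = 108° = 108° (mod 360)
a = 15625*cos(108°) = -4828.3905
b = 15625*sin(108°) = 14860.2581

15625 cis(108°) = -4828.3905 + 14860.2581i


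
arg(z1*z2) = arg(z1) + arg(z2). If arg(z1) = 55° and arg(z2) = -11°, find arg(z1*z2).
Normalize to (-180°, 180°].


arg(z1*z2) = 55° - 11° = 44°
Normalized to (-180°, 180°]: 44°

44°


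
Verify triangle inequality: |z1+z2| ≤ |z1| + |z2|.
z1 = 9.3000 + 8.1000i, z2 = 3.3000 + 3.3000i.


|z1| = sqrt(9.3^2 + 8.1^2) = sqrt(152.1) = 12.3329
|z2| = sqrt(3.3^2 + 3.3^2) = sqrt(21.78) = 4.6669
z1+z2 = 12.6000 + 11.4000i
|z1+z2| = sqrt(288.72) = 16.9918
|z1|+|z2| = 12.3329 + 4.6669 = 16.9998

|z1+z2| = 16.9918 ≤ |z1|+|z2| = 16.9998 (verified)


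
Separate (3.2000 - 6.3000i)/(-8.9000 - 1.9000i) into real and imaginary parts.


Multiply by conjugate: (3.2000 - 6.3000i)(-8.9000 + 1.9000i) / ((-8.9)^2 + (-1.9)^2)
Numerator real = 3.2*(-8.9) - (6.3)*(-1.9) = -16.51
Numerator imag = -6.3*(-8.9) - 3.2*(-1.9) = 62.15
Denominator = 82.82
Re(z) = -16.51/82.82 = -0.1993
Im(z) = 62.15/82.82 = 0.7504

Re(z) = -0.1993, Im(z) = 0.7504


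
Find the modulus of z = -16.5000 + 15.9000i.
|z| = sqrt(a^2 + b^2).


|z| = sqrt((-16.5)^2 + 15.9^2) = sqrt(272.25 + 252.81) = sqrt(525.06) = 22.9142

|z| = 22.9142


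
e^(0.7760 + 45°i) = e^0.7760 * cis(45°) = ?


e^0.7760 = 2.1728
cos(45°) = 0.7071
sin(45°) = 0.7071
Real = 2.1728*0.7071 = 1.5364
Imag = 2.1728*0.7071 = 1.5364

1.5364 + 1.5364i


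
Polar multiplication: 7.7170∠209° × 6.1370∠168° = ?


r = 7.7170 * 6.1370 = 47.3592
theta = 209° + 168° = 377° = 17° (mod 360)

47.3592 cis(17°)


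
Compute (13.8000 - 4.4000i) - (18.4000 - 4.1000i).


Real: 13.8 - 18.4 = -4.6
Imag: -4.4 + 4.1 = -0.3

-4.6000 - 0.3000i


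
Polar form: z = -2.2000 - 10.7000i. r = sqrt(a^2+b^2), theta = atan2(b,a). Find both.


r = sqrt(4.84+114.49) = sqrt(119.33) = 10.9238
theta = atan2(-10.7, -2.2) = -101.6185 degrees

r = 10.9238, theta = -101.6185 degrees


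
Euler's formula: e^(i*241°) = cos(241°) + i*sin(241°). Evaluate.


cos(241°) = -0.4848
sin(241°) = -0.8746

e^(i*241°) = -0.4848 - 0.8746i


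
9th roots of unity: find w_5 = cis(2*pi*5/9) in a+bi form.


Angle = 360*5/9 = 200°
a = cos(200°) = -0.9397
b = sin(200°) = -0.3420

-0.9397 - 0.3420i


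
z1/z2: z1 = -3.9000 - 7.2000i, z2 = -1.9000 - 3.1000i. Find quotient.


Conjugate of z2 = -1.9000 + 3.1000i
Numerator: (-3.9000 - 7.2000i)(-1.9000 + 3.1000i) = 29.7300 + 1.5900i
Denominator: (-1.9)^2 + (-3.1)^2 = 13.22
Result = (29.7300 + 1.5900i)/13.22

2.2489 + 0.1203i


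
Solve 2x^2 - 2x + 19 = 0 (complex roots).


disc = (-2)^2 - 4*2*19 = 4 - 152 = -148
sqrt(|disc|) = sqrt(148) = 12.1655
Real part = 2/(2*2) = 0.5000
Imag part = 12.1655/(2*2) = 3.0414

0.5000 ± 3.0414i


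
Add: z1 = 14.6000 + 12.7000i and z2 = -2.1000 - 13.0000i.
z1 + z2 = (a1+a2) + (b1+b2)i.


Real: 14.6 - 2.1 = 12.5
Imag: 12.7 - 13 = -0.3

12.5000 - 0.3000i


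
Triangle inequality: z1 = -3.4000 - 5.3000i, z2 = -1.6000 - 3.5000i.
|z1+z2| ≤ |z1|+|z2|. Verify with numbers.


|z1| = sqrt((-3.4)^2 + (-5.3)^2) = sqrt(39.65) = 6.2968
|z2| = sqrt((-1.6)^2 + (-3.5)^2) = sqrt(14.81) = 3.8484
z1+z2 = -5.0000 - 8.8000i
|z1+z2| = sqrt(102.44) = 10.1213
|z1|+|z2| = 6.2968 + 3.8484 = 10.1452

|z1+z2| = 10.1213 ≤ |z1|+|z2| = 10.1452 (verified)


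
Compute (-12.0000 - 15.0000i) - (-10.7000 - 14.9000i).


Real: -12 + 10.7 = -1.3
Imag: -15 + 14.9 = -0.1

-1.3000 - 0.1000i


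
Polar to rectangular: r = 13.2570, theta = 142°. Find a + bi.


a = 13.2570*cos(142°) = 13.2570*(-0.788011) = -10.4467
b = 13.2570*sin(142°) = 13.2570*0.61566 = 8.1618

-10.4467 + 8.1618i


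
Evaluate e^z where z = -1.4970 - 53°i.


e^-1.4970 = 0.2238
cos(-53°) = 0.6018
sin(-53°) = -0.7986
Real = 0.2238*0.6018 = 0.1347
Imag = 0.2238*(-0.7986) = -0.1787

0.1347 - 0.1787i


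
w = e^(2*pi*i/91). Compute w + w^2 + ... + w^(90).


With w = e^(2*pi*i/91), all 91 of the 91th roots of unity w^0 = 1, w, ..., w^(90) sum to 0: 1 + w + ... + w^(90) = (1 - w^91)/(1 - w) = 0 since w^91 = 1, w ≠ 1.
Removing the root 1: w + w^2 + ... + w^(90) = 0 - 1 = -1

Sum = -1


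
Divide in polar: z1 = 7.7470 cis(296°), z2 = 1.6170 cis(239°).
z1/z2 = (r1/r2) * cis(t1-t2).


r = 7.7470 / 1.6170 = 4.7910
theta = 296° - 239° = 57° = 57° (mod 360)

4.7910 cis(57°)


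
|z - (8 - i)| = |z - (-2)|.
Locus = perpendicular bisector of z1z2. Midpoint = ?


Equal distances means the locus is the perpendicular bisector of z1 and z2.
Midpoint = ((8+(-2))/2, (-1+0)/2) = (3.0000, -0.5000)

Perpendicular bisector through (3.0000, -0.5000)


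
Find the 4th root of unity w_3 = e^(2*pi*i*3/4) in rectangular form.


Angle = 360*3/4 = 270°
a = cos(270°) = 0
b = sin(270°) = -1.0000

0 - 1.0000i


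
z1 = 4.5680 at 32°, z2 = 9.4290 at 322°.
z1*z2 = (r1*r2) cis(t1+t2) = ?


r = 4.5680 * 9.4290 = 43.0717
theta = 32° + 322° = 354° = 354° (mod 360)

43.0717 cis(354°)


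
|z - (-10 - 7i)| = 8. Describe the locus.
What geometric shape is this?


|z - z0| = r is a circle with center z0 and radius r.
Center = (-10, -7), radius = 8

Circle with center (-10, -7) and radius 8


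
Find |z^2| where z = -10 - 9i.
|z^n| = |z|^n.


|z| = sqrt(100+81) = sqrt(181) = 13.4536
|z^2| = |z|^2 = (sqrt(181))^2 = 181

|z^2| = 181


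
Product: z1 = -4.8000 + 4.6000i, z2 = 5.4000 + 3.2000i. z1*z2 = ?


Real = -4.8*5.4 - 4.6*3.2 = -25.92 - 14.72 = -40.64
Imag = -4.8*3.2 + 5.4*4.6 = -15.36 + 24.84 = 9.48

-40.6400 + 9.4800i


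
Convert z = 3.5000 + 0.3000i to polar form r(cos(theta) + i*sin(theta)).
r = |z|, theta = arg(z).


r = sqrt(12.25+0.09) = sqrt(12.34) = 3.5128
theta = atan2(0.3, 3.5) = 4.8991 degrees

r = 3.5128, theta = 4.8991 degrees


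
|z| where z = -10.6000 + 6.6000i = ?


|z| = sqrt((-10.6)^2 + 6.6^2) = sqrt(112.36 + 43.56) = sqrt(155.92) = 12.4868

|z| = 12.4868


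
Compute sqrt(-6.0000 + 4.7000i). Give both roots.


|z| = sqrt(36+22.09) = 7.6217
sqrt((|z|+a)/2) = sqrt((7.6217+(-6))/2) = sqrt(0.8108) = 0.9005
sqrt((|z|-a)/2) = sqrt((7.6217-(-6))/2) = sqrt(6.8108) = 2.6098

±(0.9005 + 2.6098i) i.e. 0.9005 + 2.6098i and -0.9005 - 2.6098i


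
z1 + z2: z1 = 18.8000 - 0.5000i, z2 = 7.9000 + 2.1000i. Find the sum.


Real: 18.8 + 7.9 = 26.7
Imag: -0.5 + 2.1 = 1.6

26.7000 + 1.6000i


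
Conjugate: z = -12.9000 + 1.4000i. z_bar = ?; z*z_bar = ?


z_bar = -12.9000 - 1.4000i
z*z_bar = (-12.9)^2 + 1.4^2 = 166.41 + 1.96 = 168.37

z_bar = -12.9000 - 1.4000i, z*z_bar = 168.37


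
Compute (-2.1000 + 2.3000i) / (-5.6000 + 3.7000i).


Conjugate of z2 = -5.6000 - 3.7000i
Numerator: (-2.1000 + 2.3000i)(-5.6000 - 3.7000i) = 20.2700 - 5.1100i
Denominator: (-5.6)^2 + 3.7^2 = 45.05
Result = (20.2700 - 5.1100i)/45.05

0.4499 - 0.1134i


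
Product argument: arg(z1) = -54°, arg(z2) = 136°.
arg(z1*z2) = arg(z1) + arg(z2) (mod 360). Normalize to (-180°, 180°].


arg(z1*z2) = -54° + 136° = 82°
Normalized to (-180°, 180°]: 82°

82°


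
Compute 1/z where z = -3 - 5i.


|z|^2 = 9+25 = 34
1/z = (-3 + 5i)/34

1/z = -0.0882 + 0.1471i


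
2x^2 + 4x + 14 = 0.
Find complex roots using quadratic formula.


disc = 4^2 - 4*2*14 = 16 - 112 = -96
sqrt(|disc|) = sqrt(96) = 9.7980
Real part = -4/(2*2) = -1.0000
Imag part = 9.7980/(2*2) = 2.4495

-1.0000 ± 2.4495i


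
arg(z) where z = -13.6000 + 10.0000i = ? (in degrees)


Re = -13.6, Im = 10
arg = atan2(10, -13.6) = 143.6732 degrees

arg(z) = 143.6732 degrees


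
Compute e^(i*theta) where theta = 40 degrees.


cos(40°) = 0.7660
sin(40°) = 0.6428

e^(i*40°) = 0.7660 + 0.6428i


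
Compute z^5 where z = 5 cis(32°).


r^5 = 5^5 = 3125
n*theta = 5*32° = 160° = 160° (mod 360)
a = 3125*cos(160°) = -2936.5394
b = 3125*sin(160°) = 1068.8129

3125 cis(160°) = -2936.5394 + 1068.8129i


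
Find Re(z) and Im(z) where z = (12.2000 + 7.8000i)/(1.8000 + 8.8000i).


Multiply by conjugate: (12.2000 + 7.8000i)(1.8000 - 8.8000i) / (1.8^2 + 8.8^2)
Numerator real = 12.2*1.8 + 7.8*8.8 = 90.6
Numerator imag = 7.8*1.8 - 12.2*8.8 = -93.32
Denominator = 80.68
Re(z) = 90.6/80.68 = 1.1230
Im(z) = -93.32/80.68 = -1.1567

Re(z) = 1.1230, Im(z) = -1.1567


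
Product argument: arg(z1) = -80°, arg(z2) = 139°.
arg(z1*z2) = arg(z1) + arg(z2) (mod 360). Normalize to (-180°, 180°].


arg(z1*z2) = -80° + 139° = 59°
Normalized to (-180°, 180°]: 59°

59°


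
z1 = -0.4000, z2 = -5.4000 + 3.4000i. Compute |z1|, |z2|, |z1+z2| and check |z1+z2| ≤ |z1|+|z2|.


|z1| = sqrt((-0.4)^2 + 0^2) = sqrt(0.16) = 0.4000
|z2| = sqrt((-5.4)^2 + 3.4^2) = sqrt(40.72) = 6.3812
z1+z2 = -5.8000 + 3.4000i
|z1+z2| = sqrt(45.2) = 6.7231
|z1|+|z2| = 0.4000 + 6.3812 = 6.7812

|z1+z2| = 6.7231 ≤ |z1|+|z2| = 6.7812 (verified)


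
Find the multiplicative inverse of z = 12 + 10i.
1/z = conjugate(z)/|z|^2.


|z|^2 = 144+100 = 244
1/z = (12 - 10i)/244

1/z = 0.0492 - 0.0410i


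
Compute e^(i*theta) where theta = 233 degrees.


cos(233°) = -0.6018
sin(233°) = -0.7986

e^(i*233°) = -0.6018 - 0.7986i


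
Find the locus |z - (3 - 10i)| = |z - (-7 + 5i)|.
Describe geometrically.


Equal distances means the locus is the perpendicular bisector of z1 and z2.
Midpoint = ((3+(-7))/2, (-10+5)/2) = (-2.0000, -2.5000)

Perpendicular bisector through (-2.0000, -2.5000)


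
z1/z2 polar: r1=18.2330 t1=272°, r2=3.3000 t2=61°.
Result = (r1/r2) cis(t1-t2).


r = 18.2330 / 3.3000 = 5.5252
theta = 272° - 61° = 211° = 211° (mod 360)

5.5252 cis(211°)


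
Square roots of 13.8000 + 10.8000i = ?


|z| = sqrt(190.44+116.64) = 17.5237
sqrt((|z|+a)/2) = sqrt((17.5237+13.8)/2) = sqrt(15.6618) = 3.9575
sqrt((|z|-a)/2) = sqrt((17.5237-13.8)/2) = sqrt(1.8618) = 1.3645

±(3.9575 + 1.3645i) i.e. 3.9575 + 1.3645i and -3.9575 - 1.3645i


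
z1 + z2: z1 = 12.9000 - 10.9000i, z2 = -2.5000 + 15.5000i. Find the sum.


Real: 12.9 - 2.5 = 10.4
Imag: -10.9 + 15.5 = 4.6

10.4000 + 4.6000i


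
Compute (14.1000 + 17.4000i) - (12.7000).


Real: 14.1 - 12.7 = 1.4
Imag: 17.4 - 0 = 17.4

1.4000 + 17.4000i


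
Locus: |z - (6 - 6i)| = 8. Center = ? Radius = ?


|z - z0| = r is a circle with center z0 and radius r.
Center = (6, -6), radius = 8

Circle with center (6, -6) and radius 8


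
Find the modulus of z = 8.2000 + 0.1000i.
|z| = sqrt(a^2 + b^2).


|z| = sqrt(8.2^2 + 0.1^2) = sqrt(67.24 + 0.01) = sqrt(67.25) = 8.2006

|z| = 8.2006


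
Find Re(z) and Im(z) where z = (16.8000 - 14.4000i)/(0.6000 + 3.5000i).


Multiply by conjugate: (16.8000 - 14.4000i)(0.6000 - 3.5000i) / (0.6^2 + 3.5^2)
Numerator real = 16.8*0.6 - (14.4)*3.5 = -40.32
Numerator imag = -14.4*0.6 - 16.8*3.5 = -67.44
Denominator = 12.61
Re(z) = -40.32/12.61 = -3.1975
Im(z) = -67.44/12.61 = -5.3481

Re(z) = -3.1975, Im(z) = -5.3481


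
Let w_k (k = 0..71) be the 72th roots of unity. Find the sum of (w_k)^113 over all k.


The roots are w_k = w^k with w = e^(2*pi*i/72), and (w^k)^113 = (w^113)^k.
So S = 1 + u + u^2 + ... + u^(71) with u = w^113.
113 = 1*72 + 41, so 113 is not a multiple of 72: u = (w^72)^1 * w^41 = w^41 ≠ 1 (w is a primitive 72th root), while u^72 = (w^72)^113 = 1.
Geometric series: S = (1 - u^72)/(1 - u) = (1 - 1)/(1 - u) = 0

S = 0


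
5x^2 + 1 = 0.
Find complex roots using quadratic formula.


disc = 0^2 - 4*5*1 = 0 - 20 = -20
sqrt(|disc|) = sqrt(20) = 4.4721
Real part = 0/(2*5) = 0
Imag part = 4.4721/(2*5) = 0.4472

0 ± 0.4472i


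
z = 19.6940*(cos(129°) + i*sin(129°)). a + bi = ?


a = 19.6940*cos(129°) = 19.6940*(-0.62932) = -12.3938
b = 19.6940*sin(129°) = 19.6940*0.777146 = 15.3051

-12.3938 + 15.3051i


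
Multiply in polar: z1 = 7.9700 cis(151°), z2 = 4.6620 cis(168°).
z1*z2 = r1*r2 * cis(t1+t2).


r = 7.9700 * 4.6620 = 37.1561
theta = 151° + 168° = 319° = 319° (mod 360)

37.1561 cis(319°)


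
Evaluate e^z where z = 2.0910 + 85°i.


e^2.0910 = 8.0930
cos(85°) = 0.08716
sin(85°) = 0.9962
Real = 8.0930*0.08716 = 0.7054
Imag = 8.0930*0.9962 = 8.0622

0.7054 + 8.0622i


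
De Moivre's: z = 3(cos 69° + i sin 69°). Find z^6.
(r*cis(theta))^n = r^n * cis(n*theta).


r^6 = 3^6 = 729
n*theta = 6*69° = 414° = 54° (mod 360)
a = 729*cos(54°) = 428.4954
b = 729*sin(54°) = 589.7734

729 cis(54°) = 428.4954 + 589.7734i


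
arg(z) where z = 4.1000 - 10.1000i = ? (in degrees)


Re = 4.1, Im = -10.1
arg = atan2(-10.1, 4.1) = -67.9058 degrees

arg(z) = -67.9058 degrees


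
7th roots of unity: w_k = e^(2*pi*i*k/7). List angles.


The 7th roots of unity are cis(360k/7°) for k=0..6
Angle step = 360/7 = 51.4286°
Primitive root: cis(51.4286°)
Primitive root = 0.6235 + 0.7818i

7 roots at angles: 0°, 51.4286°, 102.8571°, 154.2857°, 205.7143°, 257.1429°, 308.5714°


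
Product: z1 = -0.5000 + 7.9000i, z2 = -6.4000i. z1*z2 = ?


Real = -0.5*0 - 7.9*(-6.4) = 0 - (-50.56) = 50.56
Imag = -0.5*(-6.4) + 0*7.9 = 3.2 + 0 = 3.2

50.5600 + 3.2000i


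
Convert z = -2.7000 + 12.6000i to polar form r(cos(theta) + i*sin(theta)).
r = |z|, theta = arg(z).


r = sqrt(7.29+158.76) = sqrt(166.05) = 12.8860
theta = atan2(12.6, -2.7) = 102.0948 degrees

r = 12.8860, theta = 102.0948 degrees


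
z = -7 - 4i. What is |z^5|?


|z| = sqrt(49+16) = sqrt(65) = 8.0623
|z^5| = |z|^5 = (sqrt(65))^5 = 65^2 * sqrt(65) = 4225*sqrt(65)

|z^5| = 4225*sqrt(65) ≈ 34063.0390


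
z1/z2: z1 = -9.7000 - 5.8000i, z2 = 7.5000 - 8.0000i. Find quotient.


Conjugate of z2 = 7.5000 + 8.0000i
Numerator: (-9.7000 - 5.8000i)(7.5000 + 8.0000i) = -26.3500 - 121.1000i
Denominator: 7.5^2 + (-8)^2 = 120.25
Result = (-26.3500 - 121.1000i)/120.25

-0.2191 - 1.0071i


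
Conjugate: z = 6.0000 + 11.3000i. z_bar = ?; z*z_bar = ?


z_bar = 6.0000 - 11.3000i
z*z_bar = 6^2 + 11.3^2 = 36 + 127.69 = 163.69

z_bar = 6.0000 - 11.3000i, z*z_bar = 163.69


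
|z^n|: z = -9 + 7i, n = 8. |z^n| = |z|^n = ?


|z| = sqrt(81+49) = sqrt(130) = 11.4018
|z^8| = |z|^8 = (sqrt(130))^8 = 130^4 = 285610000

|z^8| = 285610000


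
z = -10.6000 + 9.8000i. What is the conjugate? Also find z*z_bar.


z_bar = -10.6000 - 9.8000i
z*z_bar = (-10.6)^2 + 9.8^2 = 112.36 + 96.04 = 208.4

z_bar = -10.6000 - 9.8000i, z*z_bar = 208.4


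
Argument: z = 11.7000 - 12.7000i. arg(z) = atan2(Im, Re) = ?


Re = 11.7, Im = -12.7
arg = atan2(-12.7, 11.7) = -47.3469 degrees

arg(z) = -47.3469 degrees


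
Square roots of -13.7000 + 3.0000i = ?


|z| = sqrt(187.69+9) = 14.0246
sqrt((|z|+a)/2) = sqrt((14.0246+(-13.7))/2) = sqrt(0.1623) = 0.4029
sqrt((|z|-a)/2) = sqrt((14.0246-(-13.7))/2) = sqrt(13.8623) = 3.7232

±(0.4029 + 3.7232i) i.e. 0.4029 + 3.7232i and -0.4029 - 3.7232i


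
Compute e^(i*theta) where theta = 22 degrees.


cos(22°) = 0.9272
sin(22°) = 0.3746

e^(i*22°) = 0.9272 + 0.3746i


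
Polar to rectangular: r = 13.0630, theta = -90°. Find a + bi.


a = 13.0630*cos(-90°) = 13.0630*0 = 0
b = 13.0630*sin(-90°) = 13.0630*(-1) = -13.0630

0 - 13.0630i


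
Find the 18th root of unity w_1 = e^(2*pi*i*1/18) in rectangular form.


Angle = 360*1/18 = 20°
a = cos(20°) = 0.9397
b = sin(20°) = 0.3420

0.9397 + 0.3420i


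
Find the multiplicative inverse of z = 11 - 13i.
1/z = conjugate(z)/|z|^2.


|z|^2 = 121+169 = 290
1/z = (11 + 13i)/290

1/z = 0.0379 + 0.0448i


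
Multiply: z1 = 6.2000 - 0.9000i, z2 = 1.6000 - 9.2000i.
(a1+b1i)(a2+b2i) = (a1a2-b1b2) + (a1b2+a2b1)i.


Real = 6.2*1.6 - (-0.9)*(-9.2) = 9.92 - 8.28 = 1.64
Imag = 6.2*(-9.2) + 1.6*(-0.9) = -57.04 - (1.44) = -58.48

1.6400 - 58.4800i


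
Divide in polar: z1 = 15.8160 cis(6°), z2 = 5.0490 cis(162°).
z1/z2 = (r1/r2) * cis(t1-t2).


r = 15.8160 / 5.0490 = 3.1325
theta = 6° - 162° = -156° = 204° (mod 360)

3.1325 cis(204°)


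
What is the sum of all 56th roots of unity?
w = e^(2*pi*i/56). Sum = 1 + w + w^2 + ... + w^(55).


The sum of all 56th roots of unity is 0.
Geometric series: (1 - w^56)/(1 - w) = (1-1)/(1-w) = 0 since w^56 = 1, w ≠ 1.
Alternatively: coefficient of z^55 in z^56 - 1 is 0.

0


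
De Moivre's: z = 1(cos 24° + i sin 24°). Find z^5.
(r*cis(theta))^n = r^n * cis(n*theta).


r^5 = 1^5 = 1
n*theta = 5*24° = 120° = 120° (mod 360)
a = 1*cos(120°) = -0.5000
b = 1*sin(120°) = 0.8660

1 cis(120°) = -0.5000 + 0.8660i


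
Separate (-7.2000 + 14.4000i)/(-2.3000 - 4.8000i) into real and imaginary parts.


Multiply by conjugate: (-7.2000 + 14.4000i)(-2.3000 + 4.8000i) / ((-2.3)^2 + (-4.8)^2)
Numerator real = -7.2*(-2.3) + 14.4*(-4.8) = -52.56
Numerator imag = 14.4*(-2.3) - (-7.2)*(-4.8) = -67.68
Denominator = 28.33
Re(z) = -52.56/28.33 = -1.8553
Im(z) = -67.68/28.33 = -2.3890

Re(z) = -1.8553, Im(z) = -2.3890


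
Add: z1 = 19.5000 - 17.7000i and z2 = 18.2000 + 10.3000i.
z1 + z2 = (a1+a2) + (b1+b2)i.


Real: 19.5 + 18.2 = 37.7
Imag: -17.7 + 10.3 = -7.4

37.7000 - 7.4000i


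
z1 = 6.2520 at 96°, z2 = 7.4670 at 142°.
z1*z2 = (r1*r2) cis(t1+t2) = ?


r = 6.2520 * 7.4670 = 46.6837
theta = 96° + 142° = 238° = 238° (mod 360)

46.6837 cis(238°)


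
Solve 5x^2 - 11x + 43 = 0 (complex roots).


disc = (-11)^2 - 4*5*43 = 121 - 860 = -739
sqrt(|disc|) = sqrt(739) = 27.1846
Real part = 11/(2*5) = 1.1000
Imag part = 27.1846/(2*5) = 2.7185

1.1000 ± 2.7185i


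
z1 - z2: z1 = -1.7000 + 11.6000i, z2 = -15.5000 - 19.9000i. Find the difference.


Real: -1.7 + 15.5 = 13.8
Imag: 11.6 + 19.9 = 31.5

13.8000 + 31.5000i


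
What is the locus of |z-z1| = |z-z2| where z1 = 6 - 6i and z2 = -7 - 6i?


Equal distances means the locus is the perpendicular bisector of z1 and z2.
Midpoint = ((6+(-7))/2, (-6+(-6))/2) = (-0.5000, -6.0000)

Perpendicular bisector through (-0.5000, -6.0000)


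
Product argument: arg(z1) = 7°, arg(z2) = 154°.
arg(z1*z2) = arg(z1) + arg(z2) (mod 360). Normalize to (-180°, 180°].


arg(z1*z2) = 7° + 154° = 161°
Normalized to (-180°, 180°]: 161°

161°


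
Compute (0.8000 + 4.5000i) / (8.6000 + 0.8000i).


Conjugate of z2 = 8.6000 - 0.8000i
Numerator: (0.8000 + 4.5000i)(8.6000 - 0.8000i) = 10.4800 + 38.0600i
Denominator: 8.6^2 + 0.8^2 = 74.6
Result = (10.4800 + 38.0600i)/74.6

0.1405 + 0.5102i


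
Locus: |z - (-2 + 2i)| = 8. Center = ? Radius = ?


|z - z0| = r is a circle with center z0 and radius r.
Center = (-2, 2), radius = 8

Circle with center (-2, 2) and radius 8


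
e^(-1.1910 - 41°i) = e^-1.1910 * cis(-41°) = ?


e^-1.1910 = 0.3039
cos(-41°) = 0.7547
sin(-41°) = -0.6561
Real = 0.3039*0.7547 = 0.2294
Imag = 0.3039*(-0.6561) = -0.1994

0.2294 - 0.1994i


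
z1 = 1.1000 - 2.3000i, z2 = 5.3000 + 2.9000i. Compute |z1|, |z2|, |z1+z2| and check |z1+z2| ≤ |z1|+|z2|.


|z1| = sqrt(1.1^2 + (-2.3)^2) = sqrt(6.5) = 2.5495
|z2| = sqrt(5.3^2 + 2.9^2) = sqrt(36.5) = 6.0415
z1+z2 = 6.4000 + 0.6000i
|z1+z2| = sqrt(41.32) = 6.4281
|z1|+|z2| = 2.5495 + 6.0415 = 8.5910

|z1+z2| = 6.4281 ≤ |z1|+|z2| = 8.5910 (verified)


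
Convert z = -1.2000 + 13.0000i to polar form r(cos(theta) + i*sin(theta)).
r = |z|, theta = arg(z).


r = sqrt(1.44+169) = sqrt(170.44) = 13.0553
theta = atan2(13, -1.2) = 95.2739 degrees

r = 13.0553, theta = 95.2739 degrees


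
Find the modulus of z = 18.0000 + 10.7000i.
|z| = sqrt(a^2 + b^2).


|z| = sqrt(18^2 + 10.7^2) = sqrt(324 + 114.49) = sqrt(438.49) = 20.9402

|z| = 20.9402


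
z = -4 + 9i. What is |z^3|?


|z| = sqrt(16+81) = sqrt(97) = 9.8489
|z^3| = |z|^3 = (sqrt(97))^3 = 97*sqrt(97)

|z^3| = 97*sqrt(97) ≈ 955.3392


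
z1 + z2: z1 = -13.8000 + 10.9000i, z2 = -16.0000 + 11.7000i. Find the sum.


Real: -13.8 - 16 = -29.8
Imag: 10.9 + 11.7 = 22.6

-29.8000 + 22.6000i


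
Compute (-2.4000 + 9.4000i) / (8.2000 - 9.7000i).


Conjugate of z2 = 8.2000 + 9.7000i
Numerator: (-2.4000 + 9.4000i)(8.2000 + 9.7000i) = -110.8600 + 53.8000i
Denominator: 8.2^2 + (-9.7)^2 = 161.33
Result = (-110.8600 + 53.8000i)/161.33

-0.6872 + 0.3335i


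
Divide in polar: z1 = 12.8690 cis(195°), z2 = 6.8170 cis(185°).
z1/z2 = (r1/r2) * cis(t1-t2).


r = 12.8690 / 6.8170 = 1.8878
theta = 195° - 185° = 10° = 10° (mod 360)

1.8878 cis(10°)


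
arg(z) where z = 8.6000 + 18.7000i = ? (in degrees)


Re = 8.6, Im = 18.7
arg = atan2(18.7, 8.6) = 65.3026 degrees

arg(z) = 65.3026 degrees


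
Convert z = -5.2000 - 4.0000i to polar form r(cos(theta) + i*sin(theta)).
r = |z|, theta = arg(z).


r = sqrt(27.04+16) = sqrt(43.04) = 6.5605
theta = atan2(-4, -5.2) = -142.4314 degrees

r = 6.5605, theta = -142.4314 degrees


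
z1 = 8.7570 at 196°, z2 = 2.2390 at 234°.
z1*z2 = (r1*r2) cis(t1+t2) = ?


r = 8.7570 * 2.2390 = 19.6069
theta = 196° + 234° = 430° = 70° (mod 360)

19.6069 cis(70°)


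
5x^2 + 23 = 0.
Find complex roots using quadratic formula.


disc = 0^2 - 4*5*23 = 0 - 460 = -460
sqrt(|disc|) = sqrt(460) = 21.4476
Real part = 0/(2*5) = 0
Imag part = 21.4476/(2*5) = 2.1448

0 ± 2.1448i


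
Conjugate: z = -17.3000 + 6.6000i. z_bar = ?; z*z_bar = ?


z_bar = -17.3000 - 6.6000i
z*z_bar = (-17.3)^2 + 6.6^2 = 299.29 + 43.56 = 342.85

z_bar = -17.3000 - 6.6000i, z*z_bar = 342.85


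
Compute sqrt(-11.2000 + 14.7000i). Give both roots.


|z| = sqrt(125.44+216.09) = 18.4805
sqrt((|z|+a)/2) = sqrt((18.4805+(-11.2))/2) = sqrt(3.6403) = 1.9079
sqrt((|z|-a)/2) = sqrt((18.4805-(-11.2))/2) = sqrt(14.8403) = 3.8523

±(1.9079 + 3.8523i) i.e. 1.9079 + 3.8523i and -1.9079 - 3.8523i


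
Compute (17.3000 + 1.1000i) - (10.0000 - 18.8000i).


Real: 17.3 - 10 = 7.3
Imag: 1.1 + 18.8 = 19.9

7.3000 + 19.9000i


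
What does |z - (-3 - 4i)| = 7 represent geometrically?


|z - z0| = r is a circle with center z0 and radius r.
Center = (-3, -4), radius = 7

Circle with center (-3, -4) and radius 7


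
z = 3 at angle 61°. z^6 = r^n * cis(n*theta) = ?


r^6 = 3^6 = 729
n*theta = 6*61° = 366° = 6° (mod 360)
a = 729*cos(6°) = 725.0065
b = 729*sin(6°) = 76.2012

729 cis(6°) = 725.0065 + 76.2012i


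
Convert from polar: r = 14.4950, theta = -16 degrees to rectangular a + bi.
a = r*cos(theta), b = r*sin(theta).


a = 14.4950*cos(-16°) = 14.4950*0.96126 = 13.9335
b = 14.4950*sin(-16°) = 14.4950*(-0.27564) = -3.9954

13.9335 - 3.9954i
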